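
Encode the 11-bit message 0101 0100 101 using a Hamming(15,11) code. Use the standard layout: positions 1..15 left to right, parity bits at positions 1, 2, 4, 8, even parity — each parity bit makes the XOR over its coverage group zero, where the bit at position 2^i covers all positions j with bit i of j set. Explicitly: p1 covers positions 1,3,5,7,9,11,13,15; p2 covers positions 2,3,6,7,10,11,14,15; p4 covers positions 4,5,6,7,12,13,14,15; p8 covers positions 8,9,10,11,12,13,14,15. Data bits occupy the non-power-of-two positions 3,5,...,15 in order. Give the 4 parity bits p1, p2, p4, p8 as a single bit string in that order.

0101

Place data bits at non-power-of-two positions: b3=0, b5=1, b6=0, b7=1, b9=0, b10=1, b11=0, b12=0, b13=1, b14=0, b15=1.
p1 = XOR of data positions {3,5,7,9,11,13,15} = 0⊕1⊕1⊕0⊕0⊕1⊕1 = 0
p2 = XOR of data positions {3,6,7,10,11,14,15} = 0⊕0⊕1⊕1⊕0⊕0⊕1 = 1
p4 = XOR of data positions {5,6,7,12,13,14,15} = 1⊕0⊕1⊕0⊕1⊕0⊕1 = 0
p8 = XOR of data positions {9,10,11,12,13,14,15} = 0⊕1⊕0⊕0⊕1⊕0⊕1 = 1
Parity bits p1,p2,p4,p8 = 0101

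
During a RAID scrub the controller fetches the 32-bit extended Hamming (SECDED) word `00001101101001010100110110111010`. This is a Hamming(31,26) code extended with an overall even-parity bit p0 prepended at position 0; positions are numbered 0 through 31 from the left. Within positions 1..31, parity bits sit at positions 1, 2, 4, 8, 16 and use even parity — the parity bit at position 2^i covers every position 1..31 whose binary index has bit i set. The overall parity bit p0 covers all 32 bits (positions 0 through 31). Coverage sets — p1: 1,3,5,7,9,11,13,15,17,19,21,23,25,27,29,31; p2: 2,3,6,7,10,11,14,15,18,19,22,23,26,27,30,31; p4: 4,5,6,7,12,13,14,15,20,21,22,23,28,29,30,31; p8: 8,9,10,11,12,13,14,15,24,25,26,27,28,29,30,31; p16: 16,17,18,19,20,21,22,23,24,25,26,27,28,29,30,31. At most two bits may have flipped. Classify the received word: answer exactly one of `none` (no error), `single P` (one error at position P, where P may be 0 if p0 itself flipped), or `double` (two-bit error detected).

s1: b1⊕b3⊕b5⊕b7⊕b9⊕b11⊕b13⊕b15⊕b17⊕b19⊕b21⊕b23⊕b25⊕b27⊕b29⊕b31 = 0⊕0⊕1⊕1⊕0⊕0⊕1⊕1⊕1⊕0⊕1⊕1⊕0⊕1⊕0⊕0 = 0
s2: b2⊕b3⊕b6⊕b7⊕b10⊕b11⊕b14⊕b15⊕b18⊕b19⊕b22⊕b23⊕b26⊕b27⊕b30⊕b31 = 0⊕0⊕0⊕1⊕1⊕0⊕0⊕1⊕0⊕0⊕0⊕1⊕1⊕1⊕1⊕0 = 1
s4: b4⊕b5⊕b6⊕b7⊕b12⊕b13⊕b14⊕b15⊕b20⊕b21⊕b22⊕b23⊕b28⊕b29⊕b30⊕b31 = 1⊕1⊕0⊕1⊕0⊕1⊕0⊕1⊕1⊕1⊕0⊕1⊕1⊕0⊕1⊕0 = 0
s8: b8⊕b9⊕b10⊕b11⊕b12⊕b13⊕b14⊕b15⊕b24⊕b25⊕b26⊕b27⊕b28⊕b29⊕b30⊕b31 = 1⊕0⊕1⊕0⊕0⊕1⊕0⊕1⊕1⊕0⊕1⊕1⊕1⊕0⊕1⊕0 = 1
s16: b16⊕b17⊕b18⊕b19⊕b20⊕b21⊕b22⊕b23⊕b24⊕b25⊕b26⊕b27⊕b28⊕b29⊕b30⊕b31 = 0⊕1⊕0⊕0⊕1⊕1⊕0⊕1⊕1⊕0⊕1⊕1⊕1⊕0⊕1⊕0 = 1
Syndrome (s16...s1) = 11010 → position 26.
Overall parity (XOR of all 32 bits, including p0): 0⊕0⊕0⊕0⊕1⊕1⊕0⊕1⊕1⊕0⊕1⊕0⊕0⊕1⊕0⊕1⊕0⊕1⊕0⊕0⊕1⊕1⊕0⊕1⊕1⊕0⊕1⊕1⊕1⊕0⊕1⊕0 = 0
Overall=0, syndrome position=26 → double-bit error detected (uncorrectable).

double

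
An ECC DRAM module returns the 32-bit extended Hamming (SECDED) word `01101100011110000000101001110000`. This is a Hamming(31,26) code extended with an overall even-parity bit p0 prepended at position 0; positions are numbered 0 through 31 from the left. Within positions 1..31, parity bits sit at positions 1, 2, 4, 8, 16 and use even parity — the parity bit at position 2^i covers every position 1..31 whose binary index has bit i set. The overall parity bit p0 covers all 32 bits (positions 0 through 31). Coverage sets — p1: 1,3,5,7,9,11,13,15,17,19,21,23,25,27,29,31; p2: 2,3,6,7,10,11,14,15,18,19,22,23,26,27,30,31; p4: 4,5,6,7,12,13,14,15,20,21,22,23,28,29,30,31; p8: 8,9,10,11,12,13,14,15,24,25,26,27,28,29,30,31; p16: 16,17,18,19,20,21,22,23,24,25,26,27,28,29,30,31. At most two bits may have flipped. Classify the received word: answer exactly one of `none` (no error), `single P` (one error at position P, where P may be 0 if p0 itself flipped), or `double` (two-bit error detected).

single 28

s1: b1⊕b3⊕b5⊕b7⊕b9⊕b11⊕b13⊕b15⊕b17⊕b19⊕b21⊕b23⊕b25⊕b27⊕b29⊕b31 = 1⊕0⊕1⊕0⊕1⊕1⊕0⊕0⊕0⊕0⊕0⊕0⊕1⊕1⊕0⊕0 = 0
s2: b2⊕b3⊕b6⊕b7⊕b10⊕b11⊕b14⊕b15⊕b18⊕b19⊕b22⊕b23⊕b26⊕b27⊕b30⊕b31 = 1⊕0⊕0⊕0⊕1⊕1⊕0⊕0⊕0⊕0⊕1⊕0⊕1⊕1⊕0⊕0 = 0
s4: b4⊕b5⊕b6⊕b7⊕b12⊕b13⊕b14⊕b15⊕b20⊕b21⊕b22⊕b23⊕b28⊕b29⊕b30⊕b31 = 1⊕1⊕0⊕0⊕1⊕0⊕0⊕0⊕1⊕0⊕1⊕0⊕0⊕0⊕0⊕0 = 1
s8: b8⊕b9⊕b10⊕b11⊕b12⊕b13⊕b14⊕b15⊕b24⊕b25⊕b26⊕b27⊕b28⊕b29⊕b30⊕b31 = 0⊕1⊕1⊕1⊕1⊕0⊕0⊕0⊕0⊕1⊕1⊕1⊕0⊕0⊕0⊕0 = 1
s16: b16⊕b17⊕b18⊕b19⊕b20⊕b21⊕b22⊕b23⊕b24⊕b25⊕b26⊕b27⊕b28⊕b29⊕b30⊕b31 = 0⊕0⊕0⊕0⊕1⊕0⊕1⊕0⊕0⊕1⊕1⊕1⊕0⊕0⊕0⊕0 = 1
Syndrome (s16...s1) = 11100 → position 28.
Overall parity (XOR of all 32 bits, including p0): 0⊕1⊕1⊕0⊕1⊕1⊕0⊕0⊕0⊕1⊕1⊕1⊕1⊕0⊕0⊕0⊕0⊕0⊕0⊕0⊕1⊕0⊕1⊕0⊕0⊕1⊕1⊕1⊕0⊕0⊕0⊕0 = 1
Overall=1, syndrome position=28 → single-bit error at position 28.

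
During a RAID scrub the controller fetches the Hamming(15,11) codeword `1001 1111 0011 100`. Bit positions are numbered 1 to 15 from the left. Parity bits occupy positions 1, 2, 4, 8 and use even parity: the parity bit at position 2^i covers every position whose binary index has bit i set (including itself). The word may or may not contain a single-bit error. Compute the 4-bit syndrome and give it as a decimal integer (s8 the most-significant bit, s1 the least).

3

s1: b1⊕b3⊕b5⊕b7⊕b9⊕b11⊕b13⊕b15 = 1⊕0⊕1⊕1⊕0⊕1⊕1⊕0 = 1
s2: b2⊕b3⊕b6⊕b7⊕b10⊕b11⊕b14⊕b15 = 0⊕0⊕1⊕1⊕0⊕1⊕0⊕0 = 1
s4: b4⊕b5⊕b6⊕b7⊕b12⊕b13⊕b14⊕b15 = 1⊕1⊕1⊕1⊕1⊕1⊕0⊕0 = 0
s8: b8⊕b9⊕b10⊕b11⊕b12⊕b13⊕b14⊕b15 = 1⊕0⊕0⊕1⊕1⊕1⊕0⊕0 = 0
Syndrome (s8...s1) = 0011 → position 3.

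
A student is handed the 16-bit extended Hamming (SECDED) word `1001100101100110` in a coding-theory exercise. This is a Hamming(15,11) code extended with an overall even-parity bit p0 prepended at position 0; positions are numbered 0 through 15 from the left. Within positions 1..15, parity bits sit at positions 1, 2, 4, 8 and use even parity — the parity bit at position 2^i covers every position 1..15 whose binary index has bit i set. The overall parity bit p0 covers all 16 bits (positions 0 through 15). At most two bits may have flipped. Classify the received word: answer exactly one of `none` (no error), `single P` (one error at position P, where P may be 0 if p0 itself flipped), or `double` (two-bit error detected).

s1: b1⊕b3⊕b5⊕b7⊕b9⊕b11⊕b13⊕b15 = 0⊕1⊕0⊕1⊕1⊕0⊕1⊕0 = 0
s2: b2⊕b3⊕b6⊕b7⊕b10⊕b11⊕b14⊕b15 = 0⊕1⊕0⊕1⊕1⊕0⊕1⊕0 = 0
s4: b4⊕b5⊕b6⊕b7⊕b12⊕b13⊕b14⊕b15 = 1⊕0⊕0⊕1⊕0⊕1⊕1⊕0 = 0
s8: b8⊕b9⊕b10⊕b11⊕b12⊕b13⊕b14⊕b15 = 0⊕1⊕1⊕0⊕0⊕1⊕1⊕0 = 0
Syndrome (s8...s1) = 0000 → position 0 (no error).
Overall parity (XOR of all 16 bits, including p0): 1⊕0⊕0⊕1⊕1⊕0⊕0⊕1⊕0⊕1⊕1⊕0⊕0⊕1⊕1⊕0 = 0
Overall=0, syndrome position=0 → no error.

none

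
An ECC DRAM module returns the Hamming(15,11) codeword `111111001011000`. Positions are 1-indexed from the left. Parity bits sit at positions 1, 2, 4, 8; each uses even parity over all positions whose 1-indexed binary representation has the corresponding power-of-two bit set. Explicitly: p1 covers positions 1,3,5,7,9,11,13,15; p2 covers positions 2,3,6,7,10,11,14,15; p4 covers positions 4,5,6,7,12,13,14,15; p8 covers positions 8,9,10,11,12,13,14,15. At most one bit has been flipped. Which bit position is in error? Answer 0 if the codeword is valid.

9

s1: b1⊕b3⊕b5⊕b7⊕b9⊕b11⊕b13⊕b15 = 1⊕1⊕1⊕0⊕1⊕1⊕0⊕0 = 1
s2: b2⊕b3⊕b6⊕b7⊕b10⊕b11⊕b14⊕b15 = 1⊕1⊕1⊕0⊕0⊕1⊕0⊕0 = 0
s4: b4⊕b5⊕b6⊕b7⊕b12⊕b13⊕b14⊕b15 = 1⊕1⊕1⊕0⊕1⊕0⊕0⊕0 = 0
s8: b8⊕b9⊕b10⊕b11⊕b12⊕b13⊕b14⊕b15 = 0⊕1⊕0⊕1⊕1⊕0⊕0⊕0 = 1
Syndrome (s8...s1) = 1001 → position 9.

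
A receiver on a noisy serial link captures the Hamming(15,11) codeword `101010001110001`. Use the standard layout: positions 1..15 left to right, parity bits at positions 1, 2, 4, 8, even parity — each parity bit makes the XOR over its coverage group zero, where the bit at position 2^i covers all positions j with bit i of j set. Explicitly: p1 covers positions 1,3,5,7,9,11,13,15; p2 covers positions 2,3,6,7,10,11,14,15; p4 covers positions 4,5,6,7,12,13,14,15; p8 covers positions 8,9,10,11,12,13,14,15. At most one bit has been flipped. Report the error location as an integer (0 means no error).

s1: b1⊕b3⊕b5⊕b7⊕b9⊕b11⊕b13⊕b15 = 1⊕1⊕1⊕0⊕1⊕1⊕0⊕1 = 0
s2: b2⊕b3⊕b6⊕b7⊕b10⊕b11⊕b14⊕b15 = 0⊕1⊕0⊕0⊕1⊕1⊕0⊕1 = 0
s4: b4⊕b5⊕b6⊕b7⊕b12⊕b13⊕b14⊕b15 = 0⊕1⊕0⊕0⊕0⊕0⊕0⊕1 = 0
s8: b8⊕b9⊕b10⊕b11⊕b12⊕b13⊕b14⊕b15 = 0⊕1⊕1⊕1⊕0⊕0⊕0⊕1 = 0
Syndrome (s8...s1) = 0000 → position 0 (no error).

0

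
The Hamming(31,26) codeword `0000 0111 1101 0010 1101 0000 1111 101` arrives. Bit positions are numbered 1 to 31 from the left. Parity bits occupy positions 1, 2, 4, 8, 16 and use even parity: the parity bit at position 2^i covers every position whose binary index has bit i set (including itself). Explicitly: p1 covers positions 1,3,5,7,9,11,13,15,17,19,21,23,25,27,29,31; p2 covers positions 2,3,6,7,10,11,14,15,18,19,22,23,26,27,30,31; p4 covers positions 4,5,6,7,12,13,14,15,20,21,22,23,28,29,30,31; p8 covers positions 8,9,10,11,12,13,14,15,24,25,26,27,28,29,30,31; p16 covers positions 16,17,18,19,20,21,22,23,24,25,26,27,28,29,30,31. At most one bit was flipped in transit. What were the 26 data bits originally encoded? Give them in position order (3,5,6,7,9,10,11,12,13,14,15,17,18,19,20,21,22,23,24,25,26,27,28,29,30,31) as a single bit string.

s1: b1⊕b3⊕b5⊕b7⊕b9⊕b11⊕b13⊕b15⊕b17⊕b19⊕b21⊕b23⊕b25⊕b27⊕b29⊕b31 = 0⊕0⊕0⊕1⊕1⊕0⊕0⊕1⊕1⊕0⊕0⊕0⊕1⊕1⊕1⊕1 = 0
s2: b2⊕b3⊕b6⊕b7⊕b10⊕b11⊕b14⊕b15⊕b18⊕b19⊕b22⊕b23⊕b26⊕b27⊕b30⊕b31 = 0⊕0⊕1⊕1⊕1⊕0⊕0⊕1⊕1⊕0⊕0⊕0⊕1⊕1⊕0⊕1 = 0
s4: b4⊕b5⊕b6⊕b7⊕b12⊕b13⊕b14⊕b15⊕b20⊕b21⊕b22⊕b23⊕b28⊕b29⊕b30⊕b31 = 0⊕0⊕1⊕1⊕1⊕0⊕0⊕1⊕1⊕0⊕0⊕0⊕1⊕1⊕0⊕1 = 0
s8: b8⊕b9⊕b10⊕b11⊕b12⊕b13⊕b14⊕b15⊕b24⊕b25⊕b26⊕b27⊕b28⊕b29⊕b30⊕b31 = 1⊕1⊕1⊕0⊕1⊕0⊕0⊕1⊕0⊕1⊕1⊕1⊕1⊕1⊕0⊕1 = 1
s16: b16⊕b17⊕b18⊕b19⊕b20⊕b21⊕b22⊕b23⊕b24⊕b25⊕b26⊕b27⊕b28⊕b29⊕b30⊕b31 = 0⊕1⊕1⊕0⊕1⊕0⊕0⊕0⊕0⊕1⊕1⊕1⊕1⊕1⊕0⊕1 = 1
Syndrome (s16...s1) = 11000 → position 24.
Flip bit 24: corrected codeword = 0000011111010010110100011111101
Data bits at positions 3,5,6,7,9,10,11,12,13,14,15,17,18,19,20,21,22,23,24,25,26,27,28,29,30,31: 00111101001110100011111101

00111101001110100011111101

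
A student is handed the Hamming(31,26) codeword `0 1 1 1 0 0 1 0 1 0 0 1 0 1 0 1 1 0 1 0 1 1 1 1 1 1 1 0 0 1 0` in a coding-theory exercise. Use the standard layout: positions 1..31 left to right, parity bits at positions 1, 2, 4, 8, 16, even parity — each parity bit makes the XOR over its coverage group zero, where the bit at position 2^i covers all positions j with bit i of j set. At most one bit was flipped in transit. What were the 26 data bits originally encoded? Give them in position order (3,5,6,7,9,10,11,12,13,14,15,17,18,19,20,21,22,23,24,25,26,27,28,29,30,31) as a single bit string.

10011001010001011111110010

s1: b1⊕b3⊕b5⊕b7⊕b9⊕b11⊕b13⊕b15⊕b17⊕b19⊕b21⊕b23⊕b25⊕b27⊕b29⊕b31 = 0⊕1⊕0⊕1⊕1⊕0⊕0⊕0⊕1⊕1⊕1⊕1⊕1⊕1⊕0⊕0 = 1
s2: b2⊕b3⊕b6⊕b7⊕b10⊕b11⊕b14⊕b15⊕b18⊕b19⊕b22⊕b23⊕b26⊕b27⊕b30⊕b31 = 1⊕1⊕0⊕1⊕0⊕0⊕1⊕0⊕0⊕1⊕1⊕1⊕1⊕1⊕1⊕0 = 0
s4: b4⊕b5⊕b6⊕b7⊕b12⊕b13⊕b14⊕b15⊕b20⊕b21⊕b22⊕b23⊕b28⊕b29⊕b30⊕b31 = 1⊕0⊕0⊕1⊕1⊕0⊕1⊕0⊕0⊕1⊕1⊕1⊕0⊕0⊕1⊕0 = 0
s8: b8⊕b9⊕b10⊕b11⊕b12⊕b13⊕b14⊕b15⊕b24⊕b25⊕b26⊕b27⊕b28⊕b29⊕b30⊕b31 = 0⊕1⊕0⊕0⊕1⊕0⊕1⊕0⊕1⊕1⊕1⊕1⊕0⊕0⊕1⊕0 = 0
s16: b16⊕b17⊕b18⊕b19⊕b20⊕b21⊕b22⊕b23⊕b24⊕b25⊕b26⊕b27⊕b28⊕b29⊕b30⊕b31 = 1⊕1⊕0⊕1⊕0⊕1⊕1⊕1⊕1⊕1⊕1⊕1⊕0⊕0⊕1⊕0 = 1
Syndrome (s16...s1) = 10001 → position 17.
Flip bit 17: corrected codeword = 0111001010010101001011111110010
Data bits at positions 3,5,6,7,9,10,11,12,13,14,15,17,18,19,20,21,22,23,24,25,26,27,28,29,30,31: 10011001010001011111110010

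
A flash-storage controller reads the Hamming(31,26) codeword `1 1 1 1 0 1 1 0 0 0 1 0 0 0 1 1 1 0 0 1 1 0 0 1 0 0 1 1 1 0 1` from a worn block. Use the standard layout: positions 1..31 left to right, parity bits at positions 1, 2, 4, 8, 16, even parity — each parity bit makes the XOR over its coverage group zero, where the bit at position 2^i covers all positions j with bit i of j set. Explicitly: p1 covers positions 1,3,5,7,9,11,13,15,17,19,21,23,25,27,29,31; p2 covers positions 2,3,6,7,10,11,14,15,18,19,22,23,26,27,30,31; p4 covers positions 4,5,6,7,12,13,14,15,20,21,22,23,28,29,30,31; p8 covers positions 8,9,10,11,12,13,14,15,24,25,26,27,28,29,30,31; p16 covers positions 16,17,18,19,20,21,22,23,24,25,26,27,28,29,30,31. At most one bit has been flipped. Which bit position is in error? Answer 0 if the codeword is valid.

s1: b1⊕b3⊕b5⊕b7⊕b9⊕b11⊕b13⊕b15⊕b17⊕b19⊕b21⊕b23⊕b25⊕b27⊕b29⊕b31 = 1⊕1⊕0⊕1⊕0⊕1⊕0⊕1⊕1⊕0⊕1⊕0⊕0⊕1⊕1⊕1 = 0
s2: b2⊕b3⊕b6⊕b7⊕b10⊕b11⊕b14⊕b15⊕b18⊕b19⊕b22⊕b23⊕b26⊕b27⊕b30⊕b31 = 1⊕1⊕1⊕1⊕0⊕1⊕0⊕1⊕0⊕0⊕0⊕0⊕0⊕1⊕0⊕1 = 0
s4: b4⊕b5⊕b6⊕b7⊕b12⊕b13⊕b14⊕b15⊕b20⊕b21⊕b22⊕b23⊕b28⊕b29⊕b30⊕b31 = 1⊕0⊕1⊕1⊕0⊕0⊕0⊕1⊕1⊕1⊕0⊕0⊕1⊕1⊕0⊕1 = 1
s8: b8⊕b9⊕b10⊕b11⊕b12⊕b13⊕b14⊕b15⊕b24⊕b25⊕b26⊕b27⊕b28⊕b29⊕b30⊕b31 = 0⊕0⊕0⊕1⊕0⊕0⊕0⊕1⊕1⊕0⊕0⊕1⊕1⊕1⊕0⊕1 = 1
s16: b16⊕b17⊕b18⊕b19⊕b20⊕b21⊕b22⊕b23⊕b24⊕b25⊕b26⊕b27⊕b28⊕b29⊕b30⊕b31 = 1⊕1⊕0⊕0⊕1⊕1⊕0⊕0⊕1⊕0⊕0⊕1⊕1⊕1⊕0⊕1 = 1
Syndrome (s16...s1) = 11100 → position 28.

28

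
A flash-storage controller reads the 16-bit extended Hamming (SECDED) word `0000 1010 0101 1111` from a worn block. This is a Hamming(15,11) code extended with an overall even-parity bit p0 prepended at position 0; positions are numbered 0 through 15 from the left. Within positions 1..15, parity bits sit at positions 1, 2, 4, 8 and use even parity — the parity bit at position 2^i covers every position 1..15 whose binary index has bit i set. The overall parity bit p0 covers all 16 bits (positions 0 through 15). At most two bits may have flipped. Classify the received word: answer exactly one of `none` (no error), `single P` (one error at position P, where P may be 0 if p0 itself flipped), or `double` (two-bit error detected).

s1: b1⊕b3⊕b5⊕b7⊕b9⊕b11⊕b13⊕b15 = 0⊕0⊕0⊕0⊕1⊕1⊕1⊕1 = 0
s2: b2⊕b3⊕b6⊕b7⊕b10⊕b11⊕b14⊕b15 = 0⊕0⊕1⊕0⊕0⊕1⊕1⊕1 = 0
s4: b4⊕b5⊕b6⊕b7⊕b12⊕b13⊕b14⊕b15 = 1⊕0⊕1⊕0⊕1⊕1⊕1⊕1 = 0
s8: b8⊕b9⊕b10⊕b11⊕b12⊕b13⊕b14⊕b15 = 0⊕1⊕0⊕1⊕1⊕1⊕1⊕1 = 0
Syndrome (s8...s1) = 0000 → position 0 (no error).
Overall parity (XOR of all 16 bits, including p0): 0⊕0⊕0⊕0⊕1⊕0⊕1⊕0⊕0⊕1⊕0⊕1⊕1⊕1⊕1⊕1 = 0
Overall=0, syndrome position=0 → no error.

none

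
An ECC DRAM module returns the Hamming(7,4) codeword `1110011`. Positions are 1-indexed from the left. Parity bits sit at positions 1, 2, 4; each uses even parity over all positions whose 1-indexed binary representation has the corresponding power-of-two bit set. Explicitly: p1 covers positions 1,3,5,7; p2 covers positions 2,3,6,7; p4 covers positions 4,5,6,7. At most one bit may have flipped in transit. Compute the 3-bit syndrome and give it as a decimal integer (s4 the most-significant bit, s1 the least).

s1: b1⊕b3⊕b5⊕b7 = 1⊕1⊕0⊕1 = 1
s2: b2⊕b3⊕b6⊕b7 = 1⊕1⊕1⊕1 = 0
s4: b4⊕b5⊕b6⊕b7 = 0⊕0⊕1⊕1 = 0
Syndrome (s4...s1) = 001 → position 1.

1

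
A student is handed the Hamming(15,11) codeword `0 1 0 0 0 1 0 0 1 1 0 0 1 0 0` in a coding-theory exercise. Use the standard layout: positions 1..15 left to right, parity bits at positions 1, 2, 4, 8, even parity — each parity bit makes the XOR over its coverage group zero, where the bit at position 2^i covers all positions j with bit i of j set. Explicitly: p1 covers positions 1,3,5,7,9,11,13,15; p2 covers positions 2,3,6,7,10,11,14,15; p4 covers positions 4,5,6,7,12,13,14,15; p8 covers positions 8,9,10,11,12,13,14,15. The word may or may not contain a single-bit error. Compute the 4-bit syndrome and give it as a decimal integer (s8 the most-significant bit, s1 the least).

10

s1: b1⊕b3⊕b5⊕b7⊕b9⊕b11⊕b13⊕b15 = 0⊕0⊕0⊕0⊕1⊕0⊕1⊕0 = 0
s2: b2⊕b3⊕b6⊕b7⊕b10⊕b11⊕b14⊕b15 = 1⊕0⊕1⊕0⊕1⊕0⊕0⊕0 = 1
s4: b4⊕b5⊕b6⊕b7⊕b12⊕b13⊕b14⊕b15 = 0⊕0⊕1⊕0⊕0⊕1⊕0⊕0 = 0
s8: b8⊕b9⊕b10⊕b11⊕b12⊕b13⊕b14⊕b15 = 0⊕1⊕1⊕0⊕0⊕1⊕0⊕0 = 1
Syndrome (s8...s1) = 1010 → position 10.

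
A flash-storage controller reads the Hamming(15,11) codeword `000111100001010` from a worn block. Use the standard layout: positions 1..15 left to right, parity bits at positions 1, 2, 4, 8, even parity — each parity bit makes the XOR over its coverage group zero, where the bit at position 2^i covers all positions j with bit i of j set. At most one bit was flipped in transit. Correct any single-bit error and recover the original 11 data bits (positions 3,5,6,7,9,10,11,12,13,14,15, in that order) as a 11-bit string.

01110001010

s1: b1⊕b3⊕b5⊕b7⊕b9⊕b11⊕b13⊕b15 = 0⊕0⊕1⊕1⊕0⊕0⊕0⊕0 = 0
s2: b2⊕b3⊕b6⊕b7⊕b10⊕b11⊕b14⊕b15 = 0⊕0⊕1⊕1⊕0⊕0⊕1⊕0 = 1
s4: b4⊕b5⊕b6⊕b7⊕b12⊕b13⊕b14⊕b15 = 1⊕1⊕1⊕1⊕1⊕0⊕1⊕0 = 0
s8: b8⊕b9⊕b10⊕b11⊕b12⊕b13⊕b14⊕b15 = 0⊕0⊕0⊕0⊕1⊕0⊕1⊕0 = 0
Syndrome (s8...s1) = 0010 → position 2.
Flip bit 2: corrected codeword = 010111100001010
Data bits at positions 3,5,6,7,9,10,11,12,13,14,15: 01110001010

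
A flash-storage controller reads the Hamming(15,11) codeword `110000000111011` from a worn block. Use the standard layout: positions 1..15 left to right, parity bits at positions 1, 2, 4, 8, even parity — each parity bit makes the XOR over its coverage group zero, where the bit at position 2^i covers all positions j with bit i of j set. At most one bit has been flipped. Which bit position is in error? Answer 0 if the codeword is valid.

15

s1: b1⊕b3⊕b5⊕b7⊕b9⊕b11⊕b13⊕b15 = 1⊕0⊕0⊕0⊕0⊕1⊕0⊕1 = 1
s2: b2⊕b3⊕b6⊕b7⊕b10⊕b11⊕b14⊕b15 = 1⊕0⊕0⊕0⊕1⊕1⊕1⊕1 = 1
s4: b4⊕b5⊕b6⊕b7⊕b12⊕b13⊕b14⊕b15 = 0⊕0⊕0⊕0⊕1⊕0⊕1⊕1 = 1
s8: b8⊕b9⊕b10⊕b11⊕b12⊕b13⊕b14⊕b15 = 0⊕0⊕1⊕1⊕1⊕0⊕1⊕1 = 1
Syndrome (s8...s1) = 1111 → position 15.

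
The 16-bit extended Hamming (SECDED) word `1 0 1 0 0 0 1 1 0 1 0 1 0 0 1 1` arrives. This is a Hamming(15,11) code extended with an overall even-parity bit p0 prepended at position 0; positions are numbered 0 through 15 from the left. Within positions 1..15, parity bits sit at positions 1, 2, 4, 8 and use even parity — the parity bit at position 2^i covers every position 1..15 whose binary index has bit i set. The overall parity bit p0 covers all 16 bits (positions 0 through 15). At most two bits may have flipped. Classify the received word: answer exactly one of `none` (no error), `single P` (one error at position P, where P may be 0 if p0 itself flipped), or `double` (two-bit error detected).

s1: b1⊕b3⊕b5⊕b7⊕b9⊕b11⊕b13⊕b15 = 0⊕0⊕0⊕1⊕1⊕1⊕0⊕1 = 0
s2: b2⊕b3⊕b6⊕b7⊕b10⊕b11⊕b14⊕b15 = 1⊕0⊕1⊕1⊕0⊕1⊕1⊕1 = 0
s4: b4⊕b5⊕b6⊕b7⊕b12⊕b13⊕b14⊕b15 = 0⊕0⊕1⊕1⊕0⊕0⊕1⊕1 = 0
s8: b8⊕b9⊕b10⊕b11⊕b12⊕b13⊕b14⊕b15 = 0⊕1⊕0⊕1⊕0⊕0⊕1⊕1 = 0
Syndrome (s8...s1) = 0000 → position 0 (no error).
Overall parity (XOR of all 16 bits, including p0): 1⊕0⊕1⊕0⊕0⊕0⊕1⊕1⊕0⊕1⊕0⊕1⊕0⊕0⊕1⊕1 = 0
Overall=0, syndrome position=0 → no error.

none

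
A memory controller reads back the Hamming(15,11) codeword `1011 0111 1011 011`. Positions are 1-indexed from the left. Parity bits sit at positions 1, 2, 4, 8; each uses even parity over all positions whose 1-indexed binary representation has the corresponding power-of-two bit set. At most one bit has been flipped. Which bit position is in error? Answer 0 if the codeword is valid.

s1: b1⊕b3⊕b5⊕b7⊕b9⊕b11⊕b13⊕b15 = 1⊕1⊕0⊕1⊕1⊕1⊕0⊕1 = 0
s2: b2⊕b3⊕b6⊕b7⊕b10⊕b11⊕b14⊕b15 = 0⊕1⊕1⊕1⊕0⊕1⊕1⊕1 = 0
s4: b4⊕b5⊕b6⊕b7⊕b12⊕b13⊕b14⊕b15 = 1⊕0⊕1⊕1⊕1⊕0⊕1⊕1 = 0
s8: b8⊕b9⊕b10⊕b11⊕b12⊕b13⊕b14⊕b15 = 1⊕1⊕0⊕1⊕1⊕0⊕1⊕1 = 0
Syndrome (s8...s1) = 0000 → position 0 (no error).

0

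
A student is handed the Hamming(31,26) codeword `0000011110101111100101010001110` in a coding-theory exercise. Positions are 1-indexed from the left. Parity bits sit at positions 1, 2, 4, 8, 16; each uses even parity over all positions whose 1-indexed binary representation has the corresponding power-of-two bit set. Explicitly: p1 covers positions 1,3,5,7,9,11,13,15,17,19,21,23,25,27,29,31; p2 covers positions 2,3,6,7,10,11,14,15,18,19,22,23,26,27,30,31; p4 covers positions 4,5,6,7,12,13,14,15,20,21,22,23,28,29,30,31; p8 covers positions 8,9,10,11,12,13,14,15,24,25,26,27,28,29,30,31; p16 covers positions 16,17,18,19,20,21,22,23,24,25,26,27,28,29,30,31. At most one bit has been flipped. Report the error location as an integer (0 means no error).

3

s1: b1⊕b3⊕b5⊕b7⊕b9⊕b11⊕b13⊕b15⊕b17⊕b19⊕b21⊕b23⊕b25⊕b27⊕b29⊕b31 = 0⊕0⊕0⊕1⊕1⊕1⊕1⊕1⊕1⊕0⊕0⊕0⊕0⊕0⊕1⊕0 = 1
s2: b2⊕b3⊕b6⊕b7⊕b10⊕b11⊕b14⊕b15⊕b18⊕b19⊕b22⊕b23⊕b26⊕b27⊕b30⊕b31 = 0⊕0⊕1⊕1⊕0⊕1⊕1⊕1⊕0⊕0⊕1⊕0⊕0⊕0⊕1⊕0 = 1
s4: b4⊕b5⊕b6⊕b7⊕b12⊕b13⊕b14⊕b15⊕b20⊕b21⊕b22⊕b23⊕b28⊕b29⊕b30⊕b31 = 0⊕0⊕1⊕1⊕0⊕1⊕1⊕1⊕1⊕0⊕1⊕0⊕1⊕1⊕1⊕0 = 0
s8: b8⊕b9⊕b10⊕b11⊕b12⊕b13⊕b14⊕b15⊕b24⊕b25⊕b26⊕b27⊕b28⊕b29⊕b30⊕b31 = 1⊕1⊕0⊕1⊕0⊕1⊕1⊕1⊕1⊕0⊕0⊕0⊕1⊕1⊕1⊕0 = 0
s16: b16⊕b17⊕b18⊕b19⊕b20⊕b21⊕b22⊕b23⊕b24⊕b25⊕b26⊕b27⊕b28⊕b29⊕b30⊕b31 = 1⊕1⊕0⊕0⊕1⊕0⊕1⊕0⊕1⊕0⊕0⊕0⊕1⊕1⊕1⊕0 = 0
Syndrome (s16...s1) = 00011 → position 3.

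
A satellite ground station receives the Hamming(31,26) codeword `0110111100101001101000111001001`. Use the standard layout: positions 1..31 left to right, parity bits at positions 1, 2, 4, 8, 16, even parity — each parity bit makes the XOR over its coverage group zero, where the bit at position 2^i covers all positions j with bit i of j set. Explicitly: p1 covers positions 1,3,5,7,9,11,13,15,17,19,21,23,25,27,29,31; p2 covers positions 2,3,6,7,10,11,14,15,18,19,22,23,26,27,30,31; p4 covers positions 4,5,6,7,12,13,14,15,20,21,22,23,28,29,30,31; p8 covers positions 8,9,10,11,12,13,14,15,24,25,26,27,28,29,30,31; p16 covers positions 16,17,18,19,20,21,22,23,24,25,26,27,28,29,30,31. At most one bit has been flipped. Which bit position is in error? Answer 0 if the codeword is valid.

12

s1: b1⊕b3⊕b5⊕b7⊕b9⊕b11⊕b13⊕b15⊕b17⊕b19⊕b21⊕b23⊕b25⊕b27⊕b29⊕b31 = 0⊕1⊕1⊕1⊕0⊕1⊕1⊕0⊕1⊕1⊕0⊕1⊕1⊕0⊕0⊕1 = 0
s2: b2⊕b3⊕b6⊕b7⊕b10⊕b11⊕b14⊕b15⊕b18⊕b19⊕b22⊕b23⊕b26⊕b27⊕b30⊕b31 = 1⊕1⊕1⊕1⊕0⊕1⊕0⊕0⊕0⊕1⊕0⊕1⊕0⊕0⊕0⊕1 = 0
s4: b4⊕b5⊕b6⊕b7⊕b12⊕b13⊕b14⊕b15⊕b20⊕b21⊕b22⊕b23⊕b28⊕b29⊕b30⊕b31 = 0⊕1⊕1⊕1⊕0⊕1⊕0⊕0⊕0⊕0⊕0⊕1⊕1⊕0⊕0⊕1 = 1
s8: b8⊕b9⊕b10⊕b11⊕b12⊕b13⊕b14⊕b15⊕b24⊕b25⊕b26⊕b27⊕b28⊕b29⊕b30⊕b31 = 1⊕0⊕0⊕1⊕0⊕1⊕0⊕0⊕1⊕1⊕0⊕0⊕1⊕0⊕0⊕1 = 1
s16: b16⊕b17⊕b18⊕b19⊕b20⊕b21⊕b22⊕b23⊕b24⊕b25⊕b26⊕b27⊕b28⊕b29⊕b30⊕b31 = 1⊕1⊕0⊕1⊕0⊕0⊕0⊕1⊕1⊕1⊕0⊕0⊕1⊕0⊕0⊕1 = 0
Syndrome (s16...s1) = 01100 → position 12.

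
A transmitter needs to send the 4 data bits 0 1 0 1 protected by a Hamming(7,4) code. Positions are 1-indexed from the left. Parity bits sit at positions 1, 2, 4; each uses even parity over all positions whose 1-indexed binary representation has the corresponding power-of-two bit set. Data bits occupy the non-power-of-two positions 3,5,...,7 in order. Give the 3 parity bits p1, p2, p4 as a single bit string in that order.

010

Place data bits at non-power-of-two positions: b3=0, b5=1, b6=0, b7=1.
p1 = XOR of data positions {3,5,7} = 0⊕1⊕1 = 0
p2 = XOR of data positions {3,6,7} = 0⊕0⊕1 = 1
p4 = XOR of data positions {5,6,7} = 1⊕0⊕1 = 0
Parity bits p1,p2,p4 = 010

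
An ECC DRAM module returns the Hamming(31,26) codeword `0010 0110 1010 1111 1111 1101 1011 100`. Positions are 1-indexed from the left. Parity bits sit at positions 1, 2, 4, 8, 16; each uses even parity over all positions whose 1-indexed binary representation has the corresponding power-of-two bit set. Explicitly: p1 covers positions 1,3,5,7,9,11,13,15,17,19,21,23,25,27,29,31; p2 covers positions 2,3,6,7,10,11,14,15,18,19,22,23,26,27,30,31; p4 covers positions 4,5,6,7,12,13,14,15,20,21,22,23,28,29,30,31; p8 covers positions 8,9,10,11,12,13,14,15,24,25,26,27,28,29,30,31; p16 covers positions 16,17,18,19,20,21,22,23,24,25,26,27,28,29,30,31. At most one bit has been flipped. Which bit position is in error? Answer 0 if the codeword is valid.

s1: b1⊕b3⊕b5⊕b7⊕b9⊕b11⊕b13⊕b15⊕b17⊕b19⊕b21⊕b23⊕b25⊕b27⊕b29⊕b31 = 0⊕1⊕0⊕1⊕1⊕1⊕1⊕1⊕1⊕1⊕1⊕0⊕1⊕1⊕1⊕0 = 0
s2: b2⊕b3⊕b6⊕b7⊕b10⊕b11⊕b14⊕b15⊕b18⊕b19⊕b22⊕b23⊕b26⊕b27⊕b30⊕b31 = 0⊕1⊕1⊕1⊕0⊕1⊕1⊕1⊕1⊕1⊕1⊕0⊕0⊕1⊕0⊕0 = 0
s4: b4⊕b5⊕b6⊕b7⊕b12⊕b13⊕b14⊕b15⊕b20⊕b21⊕b22⊕b23⊕b28⊕b29⊕b30⊕b31 = 0⊕0⊕1⊕1⊕0⊕1⊕1⊕1⊕1⊕1⊕1⊕0⊕1⊕1⊕0⊕0 = 0
s8: b8⊕b9⊕b10⊕b11⊕b12⊕b13⊕b14⊕b15⊕b24⊕b25⊕b26⊕b27⊕b28⊕b29⊕b30⊕b31 = 0⊕1⊕0⊕1⊕0⊕1⊕1⊕1⊕1⊕1⊕0⊕1⊕1⊕1⊕0⊕0 = 0
s16: b16⊕b17⊕b18⊕b19⊕b20⊕b21⊕b22⊕b23⊕b24⊕b25⊕b26⊕b27⊕b28⊕b29⊕b30⊕b31 = 1⊕1⊕1⊕1⊕1⊕1⊕1⊕0⊕1⊕1⊕0⊕1⊕1⊕1⊕0⊕0 = 0
Syndrome (s16...s1) = 00000 → position 0 (no error).

0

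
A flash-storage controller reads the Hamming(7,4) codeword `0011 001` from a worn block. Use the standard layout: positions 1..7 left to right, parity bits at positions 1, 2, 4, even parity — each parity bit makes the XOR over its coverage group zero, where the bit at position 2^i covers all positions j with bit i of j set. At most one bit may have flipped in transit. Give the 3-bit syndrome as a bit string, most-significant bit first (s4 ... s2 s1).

s1: b1⊕b3⊕b5⊕b7 = 0⊕1⊕0⊕1 = 0
s2: b2⊕b3⊕b6⊕b7 = 0⊕1⊕0⊕1 = 0
s4: b4⊕b5⊕b6⊕b7 = 1⊕0⊕0⊕1 = 0
Syndrome (s4...s1) = 000 → position 0 (no error).

000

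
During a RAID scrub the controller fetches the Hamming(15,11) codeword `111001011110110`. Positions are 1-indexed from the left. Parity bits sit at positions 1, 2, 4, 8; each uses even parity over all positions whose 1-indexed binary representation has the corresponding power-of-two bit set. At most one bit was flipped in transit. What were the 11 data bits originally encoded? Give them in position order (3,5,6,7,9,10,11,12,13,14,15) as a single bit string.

s1: b1⊕b3⊕b5⊕b7⊕b9⊕b11⊕b13⊕b15 = 1⊕1⊕0⊕0⊕1⊕1⊕1⊕0 = 1
s2: b2⊕b3⊕b6⊕b7⊕b10⊕b11⊕b14⊕b15 = 1⊕1⊕1⊕0⊕1⊕1⊕1⊕0 = 0
s4: b4⊕b5⊕b6⊕b7⊕b12⊕b13⊕b14⊕b15 = 0⊕0⊕1⊕0⊕0⊕1⊕1⊕0 = 1
s8: b8⊕b9⊕b10⊕b11⊕b12⊕b13⊕b14⊕b15 = 1⊕1⊕1⊕1⊕0⊕1⊕1⊕0 = 0
Syndrome (s8...s1) = 0101 → position 5.
Flip bit 5: corrected codeword = 111011011110110
Data bits at positions 3,5,6,7,9,10,11,12,13,14,15: 11101110110

11101110110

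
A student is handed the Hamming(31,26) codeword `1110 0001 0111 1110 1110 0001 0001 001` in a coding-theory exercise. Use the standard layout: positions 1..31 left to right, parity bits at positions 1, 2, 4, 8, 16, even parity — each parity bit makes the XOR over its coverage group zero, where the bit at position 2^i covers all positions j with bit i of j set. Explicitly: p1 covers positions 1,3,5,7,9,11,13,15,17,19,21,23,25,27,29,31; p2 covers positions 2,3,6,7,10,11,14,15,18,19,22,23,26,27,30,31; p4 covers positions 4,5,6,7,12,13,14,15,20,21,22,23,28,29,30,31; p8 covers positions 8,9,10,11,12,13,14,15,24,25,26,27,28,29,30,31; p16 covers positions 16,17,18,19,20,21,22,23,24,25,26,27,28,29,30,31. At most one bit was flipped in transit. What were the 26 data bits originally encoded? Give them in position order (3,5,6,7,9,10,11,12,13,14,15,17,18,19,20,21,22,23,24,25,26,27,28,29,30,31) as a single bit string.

s1: b1⊕b3⊕b5⊕b7⊕b9⊕b11⊕b13⊕b15⊕b17⊕b19⊕b21⊕b23⊕b25⊕b27⊕b29⊕b31 = 1⊕1⊕0⊕0⊕0⊕1⊕1⊕1⊕1⊕1⊕0⊕0⊕0⊕0⊕0⊕1 = 0
s2: b2⊕b3⊕b6⊕b7⊕b10⊕b11⊕b14⊕b15⊕b18⊕b19⊕b22⊕b23⊕b26⊕b27⊕b30⊕b31 = 1⊕1⊕0⊕0⊕1⊕1⊕1⊕1⊕1⊕1⊕0⊕0⊕0⊕0⊕0⊕1 = 1
s4: b4⊕b5⊕b6⊕b7⊕b12⊕b13⊕b14⊕b15⊕b20⊕b21⊕b22⊕b23⊕b28⊕b29⊕b30⊕b31 = 0⊕0⊕0⊕0⊕1⊕1⊕1⊕1⊕0⊕0⊕0⊕0⊕1⊕0⊕0⊕1 = 0
s8: b8⊕b9⊕b10⊕b11⊕b12⊕b13⊕b14⊕b15⊕b24⊕b25⊕b26⊕b27⊕b28⊕b29⊕b30⊕b31 = 1⊕0⊕1⊕1⊕1⊕1⊕1⊕1⊕1⊕0⊕0⊕0⊕1⊕0⊕0⊕1 = 0
s16: b16⊕b17⊕b18⊕b19⊕b20⊕b21⊕b22⊕b23⊕b24⊕b25⊕b26⊕b27⊕b28⊕b29⊕b30⊕b31 = 0⊕1⊕1⊕1⊕0⊕0⊕0⊕0⊕1⊕0⊕0⊕0⊕1⊕0⊕0⊕1 = 0
Syndrome (s16...s1) = 00010 → position 2.
Flip bit 2: corrected codeword = 1010000101111110111000010001001
Data bits at positions 3,5,6,7,9,10,11,12,13,14,15,17,18,19,20,21,22,23,24,25,26,27,28,29,30,31: 10000111111111000010001001

10000111111111000010001001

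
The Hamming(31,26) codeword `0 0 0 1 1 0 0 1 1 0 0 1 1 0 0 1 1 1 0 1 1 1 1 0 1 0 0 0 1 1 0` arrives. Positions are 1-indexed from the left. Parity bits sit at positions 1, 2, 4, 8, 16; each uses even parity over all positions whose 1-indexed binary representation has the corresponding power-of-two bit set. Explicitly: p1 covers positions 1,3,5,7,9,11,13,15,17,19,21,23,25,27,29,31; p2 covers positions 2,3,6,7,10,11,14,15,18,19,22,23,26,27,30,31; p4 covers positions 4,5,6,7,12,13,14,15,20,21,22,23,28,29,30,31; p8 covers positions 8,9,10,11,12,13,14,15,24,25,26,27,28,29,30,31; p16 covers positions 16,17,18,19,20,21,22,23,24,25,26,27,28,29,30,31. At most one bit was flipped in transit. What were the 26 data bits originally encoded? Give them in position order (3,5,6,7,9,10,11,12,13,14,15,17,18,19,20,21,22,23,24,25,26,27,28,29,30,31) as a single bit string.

01001001100110111101000110

s1: b1⊕b3⊕b5⊕b7⊕b9⊕b11⊕b13⊕b15⊕b17⊕b19⊕b21⊕b23⊕b25⊕b27⊕b29⊕b31 = 0⊕0⊕1⊕0⊕1⊕0⊕1⊕0⊕1⊕0⊕1⊕1⊕1⊕0⊕1⊕0 = 0
s2: b2⊕b3⊕b6⊕b7⊕b10⊕b11⊕b14⊕b15⊕b18⊕b19⊕b22⊕b23⊕b26⊕b27⊕b30⊕b31 = 0⊕0⊕0⊕0⊕0⊕0⊕0⊕0⊕1⊕0⊕1⊕1⊕0⊕0⊕1⊕0 = 0
s4: b4⊕b5⊕b6⊕b7⊕b12⊕b13⊕b14⊕b15⊕b20⊕b21⊕b22⊕b23⊕b28⊕b29⊕b30⊕b31 = 1⊕1⊕0⊕0⊕1⊕1⊕0⊕0⊕1⊕1⊕1⊕1⊕0⊕1⊕1⊕0 = 0
s8: b8⊕b9⊕b10⊕b11⊕b12⊕b13⊕b14⊕b15⊕b24⊕b25⊕b26⊕b27⊕b28⊕b29⊕b30⊕b31 = 1⊕1⊕0⊕0⊕1⊕1⊕0⊕0⊕0⊕1⊕0⊕0⊕0⊕1⊕1⊕0 = 1
s16: b16⊕b17⊕b18⊕b19⊕b20⊕b21⊕b22⊕b23⊕b24⊕b25⊕b26⊕b27⊕b28⊕b29⊕b30⊕b31 = 1⊕1⊕1⊕0⊕1⊕1⊕1⊕1⊕0⊕1⊕0⊕0⊕0⊕1⊕1⊕0 = 0
Syndrome (s16...s1) = 01000 → position 8.
Flip bit 8: corrected codeword = 0001100010011001110111101000110
Data bits at positions 3,5,6,7,9,10,11,12,13,14,15,17,18,19,20,21,22,23,24,25,26,27,28,29,30,31: 01001001100110111101000110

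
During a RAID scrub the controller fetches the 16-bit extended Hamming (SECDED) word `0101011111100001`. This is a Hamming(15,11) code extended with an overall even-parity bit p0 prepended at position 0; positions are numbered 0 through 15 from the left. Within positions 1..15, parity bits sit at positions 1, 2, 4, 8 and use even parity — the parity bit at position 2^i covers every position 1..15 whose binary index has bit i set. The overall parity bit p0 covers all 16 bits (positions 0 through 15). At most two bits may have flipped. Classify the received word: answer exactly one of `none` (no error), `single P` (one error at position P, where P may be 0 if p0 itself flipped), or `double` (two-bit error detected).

single 2

s1: b1⊕b3⊕b5⊕b7⊕b9⊕b11⊕b13⊕b15 = 1⊕1⊕1⊕1⊕1⊕0⊕0⊕1 = 0
s2: b2⊕b3⊕b6⊕b7⊕b10⊕b11⊕b14⊕b15 = 0⊕1⊕1⊕1⊕1⊕0⊕0⊕1 = 1
s4: b4⊕b5⊕b6⊕b7⊕b12⊕b13⊕b14⊕b15 = 0⊕1⊕1⊕1⊕0⊕0⊕0⊕1 = 0
s8: b8⊕b9⊕b10⊕b11⊕b12⊕b13⊕b14⊕b15 = 1⊕1⊕1⊕0⊕0⊕0⊕0⊕1 = 0
Syndrome (s8...s1) = 0010 → position 2.
Overall parity (XOR of all 16 bits, including p0): 0⊕1⊕0⊕1⊕0⊕1⊕1⊕1⊕1⊕1⊕1⊕0⊕0⊕0⊕0⊕1 = 1
Overall=1, syndrome position=2 → single-bit error at position 2.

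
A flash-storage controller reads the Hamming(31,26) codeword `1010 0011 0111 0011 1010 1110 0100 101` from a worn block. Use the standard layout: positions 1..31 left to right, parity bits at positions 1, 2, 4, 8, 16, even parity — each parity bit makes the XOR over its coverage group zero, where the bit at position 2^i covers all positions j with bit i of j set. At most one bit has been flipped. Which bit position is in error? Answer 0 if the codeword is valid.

17

s1: b1⊕b3⊕b5⊕b7⊕b9⊕b11⊕b13⊕b15⊕b17⊕b19⊕b21⊕b23⊕b25⊕b27⊕b29⊕b31 = 1⊕1⊕0⊕1⊕0⊕1⊕0⊕1⊕1⊕1⊕1⊕1⊕0⊕0⊕1⊕1 = 1
s2: b2⊕b3⊕b6⊕b7⊕b10⊕b11⊕b14⊕b15⊕b18⊕b19⊕b22⊕b23⊕b26⊕b27⊕b30⊕b31 = 0⊕1⊕0⊕1⊕1⊕1⊕0⊕1⊕0⊕1⊕1⊕1⊕1⊕0⊕0⊕1 = 0
s4: b4⊕b5⊕b6⊕b7⊕b12⊕b13⊕b14⊕b15⊕b20⊕b21⊕b22⊕b23⊕b28⊕b29⊕b30⊕b31 = 0⊕0⊕0⊕1⊕1⊕0⊕0⊕1⊕0⊕1⊕1⊕1⊕0⊕1⊕0⊕1 = 0
s8: b8⊕b9⊕b10⊕b11⊕b12⊕b13⊕b14⊕b15⊕b24⊕b25⊕b26⊕b27⊕b28⊕b29⊕b30⊕b31 = 1⊕0⊕1⊕1⊕1⊕0⊕0⊕1⊕0⊕0⊕1⊕0⊕0⊕1⊕0⊕1 = 0
s16: b16⊕b17⊕b18⊕b19⊕b20⊕b21⊕b22⊕b23⊕b24⊕b25⊕b26⊕b27⊕b28⊕b29⊕b30⊕b31 = 1⊕1⊕0⊕1⊕0⊕1⊕1⊕1⊕0⊕0⊕1⊕0⊕0⊕1⊕0⊕1 = 1
Syndrome (s16...s1) = 10001 → position 17.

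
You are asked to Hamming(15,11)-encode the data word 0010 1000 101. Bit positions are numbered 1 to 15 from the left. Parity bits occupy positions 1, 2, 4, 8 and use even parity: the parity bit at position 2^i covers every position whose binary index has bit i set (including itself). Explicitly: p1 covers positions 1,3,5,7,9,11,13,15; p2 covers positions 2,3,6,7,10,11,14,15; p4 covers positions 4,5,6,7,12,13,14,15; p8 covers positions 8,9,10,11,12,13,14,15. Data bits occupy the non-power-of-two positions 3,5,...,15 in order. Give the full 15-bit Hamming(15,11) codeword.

Place data bits at non-power-of-two positions: b3=0, b5=0, b6=1, b7=0, b9=1, b10=0, b11=0, b12=0, b13=1, b14=0, b15=1.
p1 = XOR of data positions {3,5,7,9,11,13,15} = 0⊕0⊕0⊕1⊕0⊕1⊕1 = 1
p2 = XOR of data positions {3,6,7,10,11,14,15} = 0⊕1⊕0⊕0⊕0⊕0⊕1 = 0
p4 = XOR of data positions {5,6,7,12,13,14,15} = 0⊕1⊕0⊕0⊕1⊕0⊕1 = 1
p8 = XOR of data positions {9,10,11,12,13,14,15} = 1⊕0⊕0⊕0⊕1⊕0⊕1 = 1
Codeword b1..b15 = 100101011000101

100101011000101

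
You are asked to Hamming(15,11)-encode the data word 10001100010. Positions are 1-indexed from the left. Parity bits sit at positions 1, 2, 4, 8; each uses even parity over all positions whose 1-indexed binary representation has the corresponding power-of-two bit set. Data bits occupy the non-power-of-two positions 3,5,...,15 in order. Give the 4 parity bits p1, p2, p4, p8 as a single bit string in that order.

Place data bits at non-power-of-two positions: b3=1, b5=0, b6=0, b7=0, b9=1, b10=1, b11=0, b12=0, b13=0, b14=1, b15=0.
p1 = XOR of data positions {3,5,7,9,11,13,15} = 1⊕0⊕0⊕1⊕0⊕0⊕0 = 0
p2 = XOR of data positions {3,6,7,10,11,14,15} = 1⊕0⊕0⊕1⊕0⊕1⊕0 = 1
p4 = XOR of data positions {5,6,7,12,13,14,15} = 0⊕0⊕0⊕0⊕0⊕1⊕0 = 1
p8 = XOR of data positions {9,10,11,12,13,14,15} = 1⊕1⊕0⊕0⊕0⊕1⊕0 = 1
Parity bits p1,p2,p4,p8 = 0111

0111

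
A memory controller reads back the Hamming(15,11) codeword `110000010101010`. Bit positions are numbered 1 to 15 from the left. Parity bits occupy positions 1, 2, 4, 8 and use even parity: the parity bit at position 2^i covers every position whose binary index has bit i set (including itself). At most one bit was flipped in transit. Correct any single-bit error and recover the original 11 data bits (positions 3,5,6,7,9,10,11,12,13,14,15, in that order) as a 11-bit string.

10000101010

s1: b1⊕b3⊕b5⊕b7⊕b9⊕b11⊕b13⊕b15 = 1⊕0⊕0⊕0⊕0⊕0⊕0⊕0 = 1
s2: b2⊕b3⊕b6⊕b7⊕b10⊕b11⊕b14⊕b15 = 1⊕0⊕0⊕0⊕1⊕0⊕1⊕0 = 1
s4: b4⊕b5⊕b6⊕b7⊕b12⊕b13⊕b14⊕b15 = 0⊕0⊕0⊕0⊕1⊕0⊕1⊕0 = 0
s8: b8⊕b9⊕b10⊕b11⊕b12⊕b13⊕b14⊕b15 = 1⊕0⊕1⊕0⊕1⊕0⊕1⊕0 = 0
Syndrome (s8...s1) = 0011 → position 3.
Flip bit 3: corrected codeword = 111000010101010
Data bits at positions 3,5,6,7,9,10,11,12,13,14,15: 10000101010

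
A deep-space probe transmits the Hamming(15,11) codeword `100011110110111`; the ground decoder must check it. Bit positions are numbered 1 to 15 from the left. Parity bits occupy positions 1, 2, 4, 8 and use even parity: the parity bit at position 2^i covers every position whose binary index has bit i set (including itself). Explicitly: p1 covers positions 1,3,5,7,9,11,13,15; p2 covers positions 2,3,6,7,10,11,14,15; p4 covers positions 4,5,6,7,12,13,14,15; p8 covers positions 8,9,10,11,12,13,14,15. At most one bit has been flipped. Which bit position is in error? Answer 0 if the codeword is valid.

s1: b1⊕b3⊕b5⊕b7⊕b9⊕b11⊕b13⊕b15 = 1⊕0⊕1⊕1⊕0⊕1⊕1⊕1 = 0
s2: b2⊕b3⊕b6⊕b7⊕b10⊕b11⊕b14⊕b15 = 0⊕0⊕1⊕1⊕1⊕1⊕1⊕1 = 0
s4: b4⊕b5⊕b6⊕b7⊕b12⊕b13⊕b14⊕b15 = 0⊕1⊕1⊕1⊕0⊕1⊕1⊕1 = 0
s8: b8⊕b9⊕b10⊕b11⊕b12⊕b13⊕b14⊕b15 = 1⊕0⊕1⊕1⊕0⊕1⊕1⊕1 = 0
Syndrome (s8...s1) = 0000 → position 0 (no error).

0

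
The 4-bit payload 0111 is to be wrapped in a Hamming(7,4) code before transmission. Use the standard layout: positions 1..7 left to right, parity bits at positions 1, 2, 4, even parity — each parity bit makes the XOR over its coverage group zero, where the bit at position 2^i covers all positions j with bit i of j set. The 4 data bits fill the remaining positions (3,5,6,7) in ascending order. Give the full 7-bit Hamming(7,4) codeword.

Place data bits at non-power-of-two positions: b3=0, b5=1, b6=1, b7=1.
p1 = XOR of data positions {3,5,7} = 0⊕1⊕1 = 0
p2 = XOR of data positions {3,6,7} = 0⊕1⊕1 = 0
p4 = XOR of data positions {5,6,7} = 1⊕1⊕1 = 1
Codeword b1..b7 = 0001111

0001111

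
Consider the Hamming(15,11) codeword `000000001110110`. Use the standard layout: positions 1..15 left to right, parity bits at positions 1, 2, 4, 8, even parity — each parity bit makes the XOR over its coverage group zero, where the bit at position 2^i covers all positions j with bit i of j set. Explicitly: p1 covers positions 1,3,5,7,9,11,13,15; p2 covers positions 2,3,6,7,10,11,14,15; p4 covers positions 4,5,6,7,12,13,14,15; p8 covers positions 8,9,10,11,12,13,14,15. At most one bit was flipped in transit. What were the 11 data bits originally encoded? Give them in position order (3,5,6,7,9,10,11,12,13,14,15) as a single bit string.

00001100110

s1: b1⊕b3⊕b5⊕b7⊕b9⊕b11⊕b13⊕b15 = 0⊕0⊕0⊕0⊕1⊕1⊕1⊕0 = 1
s2: b2⊕b3⊕b6⊕b7⊕b10⊕b11⊕b14⊕b15 = 0⊕0⊕0⊕0⊕1⊕1⊕1⊕0 = 1
s4: b4⊕b5⊕b6⊕b7⊕b12⊕b13⊕b14⊕b15 = 0⊕0⊕0⊕0⊕0⊕1⊕1⊕0 = 0
s8: b8⊕b9⊕b10⊕b11⊕b12⊕b13⊕b14⊕b15 = 0⊕1⊕1⊕1⊕0⊕1⊕1⊕0 = 1
Syndrome (s8...s1) = 1011 → position 11.
Flip bit 11: corrected codeword = 000000001100110
Data bits at positions 3,5,6,7,9,10,11,12,13,14,15: 00001100110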